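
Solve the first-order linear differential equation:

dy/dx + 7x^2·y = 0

Using integrating factor method:

General solution: y = Ce^(-7x^3/3)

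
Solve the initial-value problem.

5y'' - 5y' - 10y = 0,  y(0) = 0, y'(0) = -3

General solution: y = C₁e^(2x) + C₂e^(-x)
Applying ICs: C₁ = -1, C₂ = 1
Particular solution: y = -e^(2x) + e^(-x)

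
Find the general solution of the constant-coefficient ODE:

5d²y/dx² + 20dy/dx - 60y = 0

Characteristic equation: 5r² + 20r - 60 = 0
Divide by 5: r² + 4r - 12 = 0
Roots: r = 2, -6 (distinct real)
General solution: y = C₁e^(2x) + C₂e^(-6x)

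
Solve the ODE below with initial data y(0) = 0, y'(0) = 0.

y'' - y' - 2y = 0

General solution: y = C₁e^(2x) + C₂e^(-x)
Applying ICs: C₁ = 0, C₂ = 0
Particular solution: y = 0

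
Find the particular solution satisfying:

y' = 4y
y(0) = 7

General solution: y = Ce^(4x)
Applying IC y(0) = 7:
Particular solution: y = 7e^(4x)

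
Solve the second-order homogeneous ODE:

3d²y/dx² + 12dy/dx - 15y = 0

Characteristic equation: 3r² + 12r - 15 = 0
Divide by 3: r² + 4r - 5 = 0
Roots: r = 1, -5 (distinct real)
General solution: y = C₁e^x + C₂e^(-5x)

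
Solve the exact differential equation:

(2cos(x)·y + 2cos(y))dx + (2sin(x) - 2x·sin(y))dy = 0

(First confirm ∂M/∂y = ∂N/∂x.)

Verify exactness: ∂M/∂y = ∂N/∂x ✓
Find F(x,y) such that ∂F/∂x = M, ∂F/∂y = N
Solution: 2sin(x)·y + 2x·cos(y) = C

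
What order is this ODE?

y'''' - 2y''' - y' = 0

The order is 4 (highest derivative is of order 4).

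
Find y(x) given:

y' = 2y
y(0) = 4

General solution: y = Ce^(2x)
Applying IC y(0) = 4:
Particular solution: y = 4e^(2x)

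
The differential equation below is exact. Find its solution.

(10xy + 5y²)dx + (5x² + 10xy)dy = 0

Verify exactness: ∂M/∂y = ∂N/∂x ✓
Find F(x,y) such that ∂F/∂x = M, ∂F/∂y = N
Solution: 5x²y + 5xy² = C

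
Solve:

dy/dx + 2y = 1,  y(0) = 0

General solution: y = 1/2 + Ce^(-2x)
Applying y(0) = 0: C = 0 - 1/2 = -1/2
Particular solution: y = 1/2 - (1/2)e^(-2x)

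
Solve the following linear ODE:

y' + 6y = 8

Using integrating factor method:

General solution: y = 4/3 + Ce^(-6x)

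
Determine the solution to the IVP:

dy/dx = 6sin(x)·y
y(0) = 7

General solution: y = Ce^(-6cos(x))
Applying IC y(0) = 7:
Particular solution: y = 7e^(6(1-cos(x)))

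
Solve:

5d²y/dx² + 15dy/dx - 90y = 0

Characteristic equation: 5r² + 15r - 90 = 0
Divide by 5: r² + 3r - 18 = 0
Roots: r = 3, -6 (distinct real)
General solution: y = C₁e^(3x) + C₂e^(-6x)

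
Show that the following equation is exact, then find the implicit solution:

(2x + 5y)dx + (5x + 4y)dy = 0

Verify exactness: ∂M/∂y = ∂N/∂x ✓
Find F(x,y) such that ∂F/∂x = M, ∂F/∂y = N
Solution: x² + 5xy + 2y² = C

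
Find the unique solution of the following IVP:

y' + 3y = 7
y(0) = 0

General solution: y = 7/3 + Ce^(-3x)
Applying y(0) = 0: C = 0 - 7/3 = -7/3
Particular solution: y = 7/3 - (7/3)e^(-3x)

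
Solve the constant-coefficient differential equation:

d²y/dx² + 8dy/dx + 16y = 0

Characteristic equation: r² + 8r + 16 = 0
Factored: (r + 4)² = 0
Repeated root: r = -4
General solution: y = (C₁ + C₂x)e^(-4x)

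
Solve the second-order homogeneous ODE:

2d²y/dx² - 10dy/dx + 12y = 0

Characteristic equation: 2r² - 10r + 12 = 0
Divide by 2: r² - 5r + 6 = 0
Roots: r = 2, 3 (distinct real)
General solution: y = C₁e^(2x) + C₂e^(3x)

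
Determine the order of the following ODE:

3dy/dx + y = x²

The order is 1 (highest derivative is of order 1).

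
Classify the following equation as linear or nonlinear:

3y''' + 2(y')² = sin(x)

Nonlinear ((y')² term)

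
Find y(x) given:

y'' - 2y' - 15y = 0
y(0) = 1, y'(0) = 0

General solution: y = C₁e^(5x) + C₂e^(-3x)
Applying ICs: C₁ = 3/8, C₂ = 5/8
Particular solution: y = (3/8)e^(5x) + (5/8)e^(-3x)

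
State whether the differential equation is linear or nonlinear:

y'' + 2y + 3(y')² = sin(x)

Nonlinear ((y')² term)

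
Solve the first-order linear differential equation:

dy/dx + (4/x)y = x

Using integrating factor method:

General solution: y = (1/6)x^2 + Cx^(-4)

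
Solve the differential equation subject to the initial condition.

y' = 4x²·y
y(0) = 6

General solution: y = Ce^(4x³/3)
Applying IC y(0) = 6:
Particular solution: y = 6e^(4x³/3)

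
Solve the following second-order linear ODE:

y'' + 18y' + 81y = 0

Characteristic equation: r² + 18r + 81 = 0
Factored: (r + 9)² = 0
Repeated root: r = -9
General solution: y = (C₁ + C₂x)e^(-9x)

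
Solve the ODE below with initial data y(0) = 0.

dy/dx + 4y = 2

General solution: y = 1/2 + Ce^(-4x)
Applying y(0) = 0: C = 0 - 1/2 = -1/2
Particular solution: y = 1/2 - (1/2)e^(-4x)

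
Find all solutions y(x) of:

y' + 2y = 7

Using integrating factor method:

General solution: y = 7/2 + Ce^(-2x)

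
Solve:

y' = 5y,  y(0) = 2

General solution: y = Ce^(5x)
Applying IC y(0) = 2:
Particular solution: y = 2e^(5x)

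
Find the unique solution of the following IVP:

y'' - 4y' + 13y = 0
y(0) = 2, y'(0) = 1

General solution: y = e^(2x)(C₁cos(3x) + C₂sin(3x))
Complex roots r = 2 ± 3i
Applying ICs: C₁ = 2, C₂ = -1
Particular solution: y = e^(2x)(2cos(3x) - sin(3x))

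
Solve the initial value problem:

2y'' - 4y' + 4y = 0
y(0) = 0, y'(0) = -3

General solution: y = e^x(C₁cos(x) + C₂sin(x))
Complex roots r = 1 ± i
Applying ICs: C₁ = 0, C₂ = -3
Particular solution: y = e^x(-3sin(x))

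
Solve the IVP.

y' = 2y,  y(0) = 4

General solution: y = Ce^(2x)
Applying IC y(0) = 4:
Particular solution: y = 4e^(2x)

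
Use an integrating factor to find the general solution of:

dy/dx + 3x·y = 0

Using integrating factor method:

General solution: y = Ce^(-3x^2/2)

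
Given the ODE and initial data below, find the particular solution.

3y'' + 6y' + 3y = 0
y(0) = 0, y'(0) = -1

General solution: y = (C₁ + C₂x)e^(-x)
Repeated root r = -1
Applying ICs: C₁ = 0, C₂ = -1
Particular solution: y = -xe^(-x)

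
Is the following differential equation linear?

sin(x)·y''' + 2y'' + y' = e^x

Yes. Linear (y and its derivatives appear to the first power only, no products of y terms)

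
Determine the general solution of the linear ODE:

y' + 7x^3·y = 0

Using integrating factor method:

General solution: y = Ce^(-7x^4/4)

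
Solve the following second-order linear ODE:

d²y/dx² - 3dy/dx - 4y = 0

Characteristic equation: r² - 3r - 4 = 0
Roots: r = 4, -1 (distinct real)
General solution: y = C₁e^(4x) + C₂e^(-x)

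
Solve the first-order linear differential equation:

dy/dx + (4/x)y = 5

Using integrating factor method:

General solution: y = x + Cx^(-4)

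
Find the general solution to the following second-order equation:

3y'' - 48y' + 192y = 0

Characteristic equation: 3r² - 48r + 192 = 0
Divide by 3: r² - 16r + 64 = 0
Factored: (r - 8)² = 0
Repeated root: r = 8
General solution: y = (C₁ + C₂x)e^(8x)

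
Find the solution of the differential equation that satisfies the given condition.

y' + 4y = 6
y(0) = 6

General solution: y = 3/2 + Ce^(-4x)
Applying y(0) = 6: C = 6 - 3/2 = 9/2
Particular solution: y = 3/2 + (9/2)e^(-4x)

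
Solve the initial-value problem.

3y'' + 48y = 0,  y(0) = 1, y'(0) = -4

General solution: y = C₁cos(4x) + C₂sin(4x)
Complex roots r = ±4i
Applying ICs: C₁ = 1, C₂ = -1
Particular solution: y = cos(4x) - sin(4x)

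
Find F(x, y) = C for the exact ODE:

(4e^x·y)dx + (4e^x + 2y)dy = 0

Verify exactness: ∂M/∂y = ∂N/∂x ✓
Find F(x,y) such that ∂F/∂x = M, ∂F/∂y = N
Solution: 4e^x·y + y² = C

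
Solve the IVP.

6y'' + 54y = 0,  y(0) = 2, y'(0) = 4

General solution: y = C₁cos(3x) + C₂sin(3x)
Complex roots r = ±3i
Applying ICs: C₁ = 2, C₂ = 4/3
Particular solution: y = 2cos(3x) + (4/3)sin(3x)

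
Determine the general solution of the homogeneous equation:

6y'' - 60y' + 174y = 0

Characteristic equation: 6r² - 60r + 174 = 0
Divide by 6: r² - 10r + 29 = 0
Roots: r = 5 ± 2i (complex conjugates)
General solution: y = e^(5x)(C₁cos(2x) + C₂sin(2x))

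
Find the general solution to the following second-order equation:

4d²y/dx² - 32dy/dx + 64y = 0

Characteristic equation: 4r² - 32r + 64 = 0
Divide by 4: r² - 8r + 16 = 0
Factored: (r - 4)² = 0
Repeated root: r = 4
General solution: y = (C₁ + C₂x)e^(4x)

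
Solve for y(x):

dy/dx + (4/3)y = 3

Using integrating factor method:

General solution: y = 9/4 + Ce^(-4x/3)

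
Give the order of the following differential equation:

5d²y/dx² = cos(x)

The order is 2 (highest derivative is of order 2).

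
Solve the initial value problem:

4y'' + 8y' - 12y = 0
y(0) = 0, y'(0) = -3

General solution: y = C₁e^x + C₂e^(-3x)
Applying ICs: C₁ = -3/4, C₂ = 3/4
Particular solution: y = -(3/4)e^x + (3/4)e^(-3x)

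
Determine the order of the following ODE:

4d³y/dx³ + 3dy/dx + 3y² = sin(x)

The order is 3 (highest derivative is of order 3).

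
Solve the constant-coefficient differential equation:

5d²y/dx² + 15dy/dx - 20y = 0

Characteristic equation: 5r² + 15r - 20 = 0
Divide by 5: r² + 3r - 4 = 0
Roots: r = 1, -4 (distinct real)
General solution: y = C₁e^x + C₂e^(-4x)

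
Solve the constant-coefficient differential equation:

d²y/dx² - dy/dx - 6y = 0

Characteristic equation: r² - r - 6 = 0
Roots: r = 3, -2 (distinct real)
General solution: y = C₁e^(3x) + C₂e^(-2x)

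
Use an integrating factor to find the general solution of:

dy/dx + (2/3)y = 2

Using integrating factor method:

General solution: y = 3 + Ce^(-2x/3)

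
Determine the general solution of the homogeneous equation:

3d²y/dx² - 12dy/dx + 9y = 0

Characteristic equation: 3r² - 12r + 9 = 0
Divide by 3: r² - 4r + 3 = 0
Roots: r = 3, 1 (distinct real)
General solution: y = C₁e^(3x) + C₂e^x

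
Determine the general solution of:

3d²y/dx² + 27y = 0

Characteristic equation: 3r² + 27 = 0
Divide by 3: r² + 9 = 0
Roots: r = ±3i (complex conjugates)
General solution: y = C₁cos(3x) + C₂sin(3x)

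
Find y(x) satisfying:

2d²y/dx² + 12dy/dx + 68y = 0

Characteristic equation: 2r² + 12r + 68 = 0
Divide by 2: r² + 6r + 34 = 0
Roots: r = -3 ± 5i (complex conjugates)
General solution: y = e^(-3x)(C₁cos(5x) + C₂sin(5x))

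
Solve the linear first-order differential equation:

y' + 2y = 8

Using integrating factor method:

General solution: y = 4 + Ce^(-2x)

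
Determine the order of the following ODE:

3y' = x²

The order is 1 (highest derivative is of order 1).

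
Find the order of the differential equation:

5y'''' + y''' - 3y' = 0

The order is 4 (highest derivative is of order 4).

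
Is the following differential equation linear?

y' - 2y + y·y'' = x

No. Nonlinear (y·y'' term)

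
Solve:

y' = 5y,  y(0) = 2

General solution: y = Ce^(5x)
Applying IC y(0) = 2:
Particular solution: y = 2e^(5x)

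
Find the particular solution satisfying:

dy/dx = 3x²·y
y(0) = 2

General solution: y = Ce^(x³)
Applying IC y(0) = 2:
Particular solution: y = 2e^(x³)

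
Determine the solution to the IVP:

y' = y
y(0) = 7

General solution: y = Ce^x
Applying IC y(0) = 7:
Particular solution: y = 7e^x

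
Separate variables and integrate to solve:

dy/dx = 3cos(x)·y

Separating variables and integrating:
ln|y| = 3sin(x) + C

General solution: y = Ce^(3sin(x))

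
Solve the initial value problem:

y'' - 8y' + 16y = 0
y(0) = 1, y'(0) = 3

General solution: y = (C₁ + C₂x)e^(4x)
Repeated root r = 4
Applying ICs: C₁ = 1, C₂ = -1
Particular solution: y = (1 - x)e^(4x)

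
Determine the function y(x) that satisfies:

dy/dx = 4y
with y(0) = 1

General solution: y = Ce^(4x)
Applying IC y(0) = 1:
Particular solution: y = e^(4x)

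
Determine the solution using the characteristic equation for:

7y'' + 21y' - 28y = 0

Characteristic equation: 7r² + 21r - 28 = 0
Divide by 7: r² + 3r - 4 = 0
Roots: r = 1, -4 (distinct real)
General solution: y = C₁e^x + C₂e^(-4x)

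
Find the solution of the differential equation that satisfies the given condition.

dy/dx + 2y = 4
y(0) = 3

General solution: y = 2 + Ce^(-2x)
Applying y(0) = 3: C = 3 - 2 = 1
Particular solution: y = 2 + e^(-2x)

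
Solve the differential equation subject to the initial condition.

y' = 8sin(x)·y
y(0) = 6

General solution: y = Ce^(-8cos(x))
Applying IC y(0) = 6:
Particular solution: y = 6e^(8(1-cos(x)))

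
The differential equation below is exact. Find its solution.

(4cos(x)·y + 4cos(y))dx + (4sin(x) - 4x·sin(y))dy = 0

Verify exactness: ∂M/∂y = ∂N/∂x ✓
Find F(x,y) such that ∂F/∂x = M, ∂F/∂y = N
Solution: 4sin(x)·y + 4x·cos(y) = C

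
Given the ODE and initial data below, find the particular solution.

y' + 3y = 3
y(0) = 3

General solution: y = 1 + Ce^(-3x)
Applying y(0) = 3: C = 3 - 1 = 2
Particular solution: y = 1 + 2e^(-3x)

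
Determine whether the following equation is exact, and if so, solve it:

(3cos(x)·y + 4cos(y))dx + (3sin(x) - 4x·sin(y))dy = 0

Verify exactness: ∂M/∂y = ∂N/∂x ✓
Find F(x,y) such that ∂F/∂x = M, ∂F/∂y = N
Solution: 3sin(x)·y + 4x·cos(y) = C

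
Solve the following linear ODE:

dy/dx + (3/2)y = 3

Using integrating factor method:

General solution: y = 2 + Ce^(-3x/2)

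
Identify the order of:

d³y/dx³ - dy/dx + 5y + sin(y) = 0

The order is 3 (highest derivative is of order 3).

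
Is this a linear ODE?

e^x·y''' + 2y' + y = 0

Yes. Linear (y and its derivatives appear to the first power only, no products of y terms)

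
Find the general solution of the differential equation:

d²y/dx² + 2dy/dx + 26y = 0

Characteristic equation: r² + 2r + 26 = 0
Roots: r = -1 ± 5i (complex conjugates)
General solution: y = e^(-x)(C₁cos(5x) + C₂sin(5x))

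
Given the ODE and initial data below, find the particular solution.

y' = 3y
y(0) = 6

General solution: y = Ce^(3x)
Applying IC y(0) = 6:
Particular solution: y = 6e^(3x)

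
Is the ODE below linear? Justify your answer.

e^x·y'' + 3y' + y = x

Yes. Linear (y and its derivatives appear to the first power only, no products of y terms)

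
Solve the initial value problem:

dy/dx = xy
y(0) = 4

General solution: y = Ce^(x²/2)
Applying IC y(0) = 4:
Particular solution: y = 4e^(x²/2)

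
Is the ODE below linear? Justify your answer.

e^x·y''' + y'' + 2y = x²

Yes. Linear (y and its derivatives appear to the first power only, no products of y terms)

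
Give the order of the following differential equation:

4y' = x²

The order is 1 (highest derivative is of order 1).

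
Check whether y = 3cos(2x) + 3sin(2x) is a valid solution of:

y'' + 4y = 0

Verification:
y'' = -12cos(2x) - 12sin(2x)
y'' + 4y = 0 ✓

Yes, it is a solution.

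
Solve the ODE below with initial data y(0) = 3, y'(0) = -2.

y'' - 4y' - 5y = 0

General solution: y = C₁e^(5x) + C₂e^(-x)
Applying ICs: C₁ = 1/6, C₂ = 17/6
Particular solution: y = (1/6)e^(5x) + (17/6)e^(-x)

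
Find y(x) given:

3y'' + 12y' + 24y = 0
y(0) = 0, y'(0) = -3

General solution: y = e^(-2x)(C₁cos(2x) + C₂sin(2x))
Complex roots r = -2 ± 2i
Applying ICs: C₁ = 0, C₂ = -3/2
Particular solution: y = e^(-2x)(-(3/2)sin(2x))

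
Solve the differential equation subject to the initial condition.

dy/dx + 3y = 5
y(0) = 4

General solution: y = 5/3 + Ce^(-3x)
Applying y(0) = 4: C = 4 - 5/3 = 7/3
Particular solution: y = 5/3 + (7/3)e^(-3x)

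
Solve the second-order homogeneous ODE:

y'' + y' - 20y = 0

Characteristic equation: r² + r - 20 = 0
Roots: r = 4, -5 (distinct real)
General solution: y = C₁e^(4x) + C₂e^(-5x)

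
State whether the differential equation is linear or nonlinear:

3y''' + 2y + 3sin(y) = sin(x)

Nonlinear (sin(y) is nonlinear in y)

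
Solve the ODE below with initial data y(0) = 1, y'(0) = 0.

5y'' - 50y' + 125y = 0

General solution: y = (C₁ + C₂x)e^(5x)
Repeated root r = 5
Applying ICs: C₁ = 1, C₂ = -5
Particular solution: y = (1 - 5x)e^(5x)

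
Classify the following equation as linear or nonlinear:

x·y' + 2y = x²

Linear (y and its derivatives appear to the first power only, no products of y terms)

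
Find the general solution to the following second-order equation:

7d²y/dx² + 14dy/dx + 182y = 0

Characteristic equation: 7r² + 14r + 182 = 0
Divide by 7: r² + 2r + 26 = 0
Roots: r = -1 ± 5i (complex conjugates)
General solution: y = e^(-x)(C₁cos(5x) + C₂sin(5x))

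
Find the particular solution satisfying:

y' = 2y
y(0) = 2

General solution: y = Ce^(2x)
Applying IC y(0) = 2:
Particular solution: y = 2e^(2x)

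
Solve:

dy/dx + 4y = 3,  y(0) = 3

General solution: y = 3/4 + Ce^(-4x)
Applying y(0) = 3: C = 3 - 3/4 = 9/4
Particular solution: y = 3/4 + (9/4)e^(-4x)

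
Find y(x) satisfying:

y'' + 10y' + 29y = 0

Characteristic equation: r² + 10r + 29 = 0
Roots: r = -5 ± 2i (complex conjugates)
General solution: y = e^(-5x)(C₁cos(2x) + C₂sin(2x))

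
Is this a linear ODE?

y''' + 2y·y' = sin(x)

No. Nonlinear (product y·y')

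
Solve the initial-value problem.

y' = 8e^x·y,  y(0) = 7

General solution: y = Ce^(8e^x)
Applying IC y(0) = 7:
Particular solution: y = 7e^(8(e^x - 1))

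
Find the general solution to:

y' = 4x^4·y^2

Separating variables and integrating:
-1/y = 4x^5/5 + C

General solution: y^-1 = (-4/5)x^5 + C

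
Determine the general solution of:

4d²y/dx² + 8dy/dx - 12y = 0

Characteristic equation: 4r² + 8r - 12 = 0
Divide by 4: r² + 2r - 3 = 0
Roots: r = 1, -3 (distinct real)
General solution: y = C₁e^x + C₂e^(-3x)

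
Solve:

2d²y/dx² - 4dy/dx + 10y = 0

Characteristic equation: 2r² - 4r + 10 = 0
Divide by 2: r² - 2r + 5 = 0
Roots: r = 1 ± 2i (complex conjugates)
General solution: y = e^x(C₁cos(2x) + C₂sin(2x))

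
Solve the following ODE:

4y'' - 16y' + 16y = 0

Characteristic equation: 4r² - 16r + 16 = 0
Divide by 4: r² - 4r + 4 = 0
Factored: (r - 2)² = 0
Repeated root: r = 2
General solution: y = (C₁ + C₂x)e^(2x)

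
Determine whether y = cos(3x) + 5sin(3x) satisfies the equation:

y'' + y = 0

Verification:
y'' = -9cos(3x) - 45sin(3x)
y'' + y ≠ 0 (frequency mismatch: got 9 instead of 1)

No, it is not a solution.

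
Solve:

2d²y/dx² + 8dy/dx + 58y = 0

Characteristic equation: 2r² + 8r + 58 = 0
Divide by 2: r² + 4r + 29 = 0
Roots: r = -2 ± 5i (complex conjugates)
General solution: y = e^(-2x)(C₁cos(5x) + C₂sin(5x))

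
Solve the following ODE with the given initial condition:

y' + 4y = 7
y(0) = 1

General solution: y = 7/4 + Ce^(-4x)
Applying y(0) = 1: C = 1 - 7/4 = -3/4
Particular solution: y = 7/4 - (3/4)e^(-4x)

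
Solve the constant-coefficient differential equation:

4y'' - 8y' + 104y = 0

Characteristic equation: 4r² - 8r + 104 = 0
Divide by 4: r² - 2r + 26 = 0
Roots: r = 1 ± 5i (complex conjugates)
General solution: y = e^x(C₁cos(5x) + C₂sin(5x))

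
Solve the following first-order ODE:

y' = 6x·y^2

Separating variables and integrating:
-1/y = 3x^2 + C

General solution: y^-1 = -3x^2 + C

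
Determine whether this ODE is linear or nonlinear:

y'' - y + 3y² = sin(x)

Nonlinear (y² term)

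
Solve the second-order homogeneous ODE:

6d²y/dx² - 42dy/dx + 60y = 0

Characteristic equation: 6r² - 42r + 60 = 0
Divide by 6: r² - 7r + 10 = 0
Roots: r = 2, 5 (distinct real)
General solution: y = C₁e^(2x) + C₂e^(5x)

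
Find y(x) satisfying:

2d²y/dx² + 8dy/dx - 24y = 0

Characteristic equation: 2r² + 8r - 24 = 0
Divide by 2: r² + 4r - 12 = 0
Roots: r = 2, -6 (distinct real)
General solution: y = C₁e^(2x) + C₂e^(-6x)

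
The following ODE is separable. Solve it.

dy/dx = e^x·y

Separating variables and integrating:
ln|y| = e^x + C

General solution: y = Ce^(e^x)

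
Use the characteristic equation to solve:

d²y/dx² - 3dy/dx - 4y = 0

Characteristic equation: r² - 3r - 4 = 0
Roots: r = 4, -1 (distinct real)
General solution: y = C₁e^(4x) + C₂e^(-x)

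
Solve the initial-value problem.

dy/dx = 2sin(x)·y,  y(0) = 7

General solution: y = Ce^(-2cos(x))
Applying IC y(0) = 7:
Particular solution: y = 7e^(2(1-cos(x)))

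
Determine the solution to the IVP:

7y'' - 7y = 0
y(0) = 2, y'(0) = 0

General solution: y = C₁e^x + C₂e^(-x)
Applying ICs: C₁ = 1, C₂ = 1
Particular solution: y = e^x + e^(-x)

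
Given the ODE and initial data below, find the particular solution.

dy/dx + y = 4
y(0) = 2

General solution: y = 4 + Ce^(-x)
Applying y(0) = 2: C = 2 - 4 = -2
Particular solution: y = 4 - 2e^(-x)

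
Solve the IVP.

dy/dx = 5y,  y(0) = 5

General solution: y = Ce^(5x)
Applying IC y(0) = 5:
Particular solution: y = 5e^(5x)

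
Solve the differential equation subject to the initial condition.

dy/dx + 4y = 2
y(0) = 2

General solution: y = 1/2 + Ce^(-4x)
Applying y(0) = 2: C = 2 - 1/2 = 3/2
Particular solution: y = 1/2 + (3/2)e^(-4x)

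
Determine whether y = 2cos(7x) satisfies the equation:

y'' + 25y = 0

Verification:
y'' = -98cos(7x)
y'' + 25y ≠ 0 (frequency mismatch: got 49 instead of 25)

No, it is not a solution.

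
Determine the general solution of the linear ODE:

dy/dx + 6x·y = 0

Using integrating factor method:

General solution: y = Ce^(-3x^2)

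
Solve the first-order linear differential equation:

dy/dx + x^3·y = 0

Using integrating factor method:

General solution: y = Ce^(-x^4/4)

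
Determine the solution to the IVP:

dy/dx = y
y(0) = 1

General solution: y = Ce^x
Applying IC y(0) = 1:
Particular solution: y = e^x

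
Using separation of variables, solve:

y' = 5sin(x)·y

Separating variables and integrating:
ln|y| = -5cos(x) + C

General solution: y = Ce^(-5cos(x))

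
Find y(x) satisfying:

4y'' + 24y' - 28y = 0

Characteristic equation: 4r² + 24r - 28 = 0
Divide by 4: r² + 6r - 7 = 0
Roots: r = 1, -7 (distinct real)
General solution: y = C₁e^x + C₂e^(-7x)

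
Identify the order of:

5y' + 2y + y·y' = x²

The order is 1 (highest derivative is of order 1).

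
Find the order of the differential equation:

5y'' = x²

The order is 2 (highest derivative is of order 2).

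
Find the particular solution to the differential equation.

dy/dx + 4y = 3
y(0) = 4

General solution: y = 3/4 + Ce^(-4x)
Applying y(0) = 4: C = 4 - 3/4 = 13/4
Particular solution: y = 3/4 + (13/4)e^(-4x)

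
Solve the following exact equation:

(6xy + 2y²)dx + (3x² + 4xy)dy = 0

Verify exactness: ∂M/∂y = ∂N/∂x ✓
Find F(x,y) such that ∂F/∂x = M, ∂F/∂y = N
Solution: 3x²y + 2xy² = C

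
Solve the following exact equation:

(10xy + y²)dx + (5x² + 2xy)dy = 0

Verify exactness: ∂M/∂y = ∂N/∂x ✓
Find F(x,y) such that ∂F/∂x = M, ∂F/∂y = N
Solution: 5x²y + xy² = C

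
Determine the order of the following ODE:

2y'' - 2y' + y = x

The order is 2 (highest derivative is of order 2).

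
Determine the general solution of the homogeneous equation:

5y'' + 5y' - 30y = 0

Characteristic equation: 5r² + 5r - 30 = 0
Divide by 5: r² + r - 6 = 0
Roots: r = 2, -3 (distinct real)
General solution: y = C₁e^(2x) + C₂e^(-3x)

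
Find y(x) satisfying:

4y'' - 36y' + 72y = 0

Characteristic equation: 4r² - 36r + 72 = 0
Divide by 4: r² - 9r + 18 = 0
Roots: r = 3, 6 (distinct real)
General solution: y = C₁e^(3x) + C₂e^(6x)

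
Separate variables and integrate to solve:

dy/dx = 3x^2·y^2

Separating variables and integrating:
-1/y = x^3 + C

General solution: y^-1 = -x^3 + C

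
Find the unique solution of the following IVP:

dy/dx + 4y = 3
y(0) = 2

General solution: y = 3/4 + Ce^(-4x)
Applying y(0) = 2: C = 2 - 3/4 = 5/4
Particular solution: y = 3/4 + (5/4)e^(-4x)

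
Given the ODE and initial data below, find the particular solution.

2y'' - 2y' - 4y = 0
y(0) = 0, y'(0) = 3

General solution: y = C₁e^(2x) + C₂e^(-x)
Applying ICs: C₁ = 1, C₂ = -1
Particular solution: y = e^(2x) - e^(-x)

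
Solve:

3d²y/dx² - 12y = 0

Characteristic equation: 3r² - 12 = 0
Divide by 3: r² - 4 = 0
Roots: r = 2, -2 (distinct real)
General solution: y = C₁e^(2x) + C₂e^(-2x)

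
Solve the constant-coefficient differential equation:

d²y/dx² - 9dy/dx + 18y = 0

Characteristic equation: r² - 9r + 18 = 0
Roots: r = 3, 6 (distinct real)
General solution: y = C₁e^(3x) + C₂e^(6x)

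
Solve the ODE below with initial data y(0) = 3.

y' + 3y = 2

General solution: y = 2/3 + Ce^(-3x)
Applying y(0) = 3: C = 3 - 2/3 = 7/3
Particular solution: y = 2/3 + (7/3)e^(-3x)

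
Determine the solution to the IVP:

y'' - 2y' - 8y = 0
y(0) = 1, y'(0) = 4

General solution: y = C₁e^(4x) + C₂e^(-2x)
Applying ICs: C₁ = 1, C₂ = 0
Particular solution: y = e^(4x)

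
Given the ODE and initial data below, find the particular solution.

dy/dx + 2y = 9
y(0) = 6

General solution: y = 9/2 + Ce^(-2x)
Applying y(0) = 6: C = 6 - 9/2 = 3/2
Particular solution: y = 9/2 + (3/2)e^(-2x)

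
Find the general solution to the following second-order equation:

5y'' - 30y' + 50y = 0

Characteristic equation: 5r² - 30r + 50 = 0
Divide by 5: r² - 6r + 10 = 0
Roots: r = 3 ± i (complex conjugates)
General solution: y = e^(3x)(C₁cos(x) + C₂sin(x))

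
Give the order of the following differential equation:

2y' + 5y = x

The order is 1 (highest derivative is of order 1).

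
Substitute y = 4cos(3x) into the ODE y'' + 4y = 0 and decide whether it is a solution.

Verification:
y'' = -36cos(3x)
y'' + 4y ≠ 0 (frequency mismatch: got 9 instead of 4)

No, it is not a solution.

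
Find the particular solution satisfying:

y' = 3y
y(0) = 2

General solution: y = Ce^(3x)
Applying IC y(0) = 2:
Particular solution: y = 2e^(3x)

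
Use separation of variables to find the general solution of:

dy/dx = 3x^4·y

Separating variables and integrating:
ln|y| = 3x^5/5 + C

General solution: y = Ce^(3x^5/5)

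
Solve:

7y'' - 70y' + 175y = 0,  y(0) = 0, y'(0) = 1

General solution: y = (C₁ + C₂x)e^(5x)
Repeated root r = 5
Applying ICs: C₁ = 0, C₂ = 1
Particular solution: y = xe^(5x)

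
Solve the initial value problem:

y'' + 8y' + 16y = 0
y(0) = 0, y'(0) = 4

General solution: y = (C₁ + C₂x)e^(-4x)
Repeated root r = -4
Applying ICs: C₁ = 0, C₂ = 4
Particular solution: y = 4xe^(-4x)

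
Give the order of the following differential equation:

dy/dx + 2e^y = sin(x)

The order is 1 (highest derivative is of order 1).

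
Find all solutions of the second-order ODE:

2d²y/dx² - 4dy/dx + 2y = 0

Characteristic equation: 2r² - 4r + 2 = 0
Divide by 2: r² - 2r + 1 = 0
Factored: (r - 1)² = 0
Repeated root: r = 1
General solution: y = (C₁ + C₂x)e^x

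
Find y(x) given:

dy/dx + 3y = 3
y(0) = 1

General solution: y = 1 + Ce^(-3x)
Applying y(0) = 1: C = 1 - 1 = 0
Particular solution: y = 1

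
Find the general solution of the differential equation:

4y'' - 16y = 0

Characteristic equation: 4r² - 16 = 0
Divide by 4: r² - 4 = 0
Roots: r = 2, -2 (distinct real)
General solution: y = C₁e^(2x) + C₂e^(-2x)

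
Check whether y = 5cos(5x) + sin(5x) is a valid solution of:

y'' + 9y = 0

Verification:
y'' = -125cos(5x) - 25sin(5x)
y'' + 9y ≠ 0 (frequency mismatch: got 25 instead of 9)

No, it is not a solution.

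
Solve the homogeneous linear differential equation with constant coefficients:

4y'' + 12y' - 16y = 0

Characteristic equation: 4r² + 12r - 16 = 0
Divide by 4: r² + 3r - 4 = 0
Roots: r = 1, -4 (distinct real)
General solution: y = C₁e^x + C₂e^(-4x)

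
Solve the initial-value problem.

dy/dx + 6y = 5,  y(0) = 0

General solution: y = 5/6 + Ce^(-6x)
Applying y(0) = 0: C = 0 - 5/6 = -5/6
Particular solution: y = 5/6 - (5/6)e^(-6x)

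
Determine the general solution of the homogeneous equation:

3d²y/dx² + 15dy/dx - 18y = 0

Characteristic equation: 3r² + 15r - 18 = 0
Divide by 3: r² + 5r - 6 = 0
Roots: r = 1, -6 (distinct real)
General solution: y = C₁e^x + C₂e^(-6x)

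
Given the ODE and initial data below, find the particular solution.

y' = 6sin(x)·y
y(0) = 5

General solution: y = Ce^(-6cos(x))
Applying IC y(0) = 5:
Particular solution: y = 5e^(6(1-cos(x)))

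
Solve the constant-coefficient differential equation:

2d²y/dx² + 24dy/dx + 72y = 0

Characteristic equation: 2r² + 24r + 72 = 0
Divide by 2: r² + 12r + 36 = 0
Factored: (r + 6)² = 0
Repeated root: r = -6
General solution: y = (C₁ + C₂x)e^(-6x)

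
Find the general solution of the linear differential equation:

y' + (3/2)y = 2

Using integrating factor method:

General solution: y = 4/3 + Ce^(-3x/2)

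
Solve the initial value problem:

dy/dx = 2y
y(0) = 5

General solution: y = Ce^(2x)
Applying IC y(0) = 5:
Particular solution: y = 5e^(2x)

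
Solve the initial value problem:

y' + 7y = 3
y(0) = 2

General solution: y = 3/7 + Ce^(-7x)
Applying y(0) = 2: C = 2 - 3/7 = 11/7
Particular solution: y = 3/7 + (11/7)e^(-7x)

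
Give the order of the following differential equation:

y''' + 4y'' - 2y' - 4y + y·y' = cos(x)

The order is 3 (highest derivative is of order 3).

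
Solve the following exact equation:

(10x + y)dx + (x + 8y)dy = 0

Verify exactness: ∂M/∂y = ∂N/∂x ✓
Find F(x,y) such that ∂F/∂x = M, ∂F/∂y = N
Solution: 5x² + xy + 4y² = C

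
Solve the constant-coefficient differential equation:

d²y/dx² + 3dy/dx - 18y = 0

Characteristic equation: r² + 3r - 18 = 0
Roots: r = 3, -6 (distinct real)
General solution: y = C₁e^(3x) + C₂e^(-6x)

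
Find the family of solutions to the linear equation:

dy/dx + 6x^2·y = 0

Using integrating factor method:

General solution: y = Ce^(-2x^3)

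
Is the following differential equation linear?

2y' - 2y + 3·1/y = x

No. Nonlinear (1/y term)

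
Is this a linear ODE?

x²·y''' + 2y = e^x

Yes. Linear (y and its derivatives appear to the first power only, no products of y terms)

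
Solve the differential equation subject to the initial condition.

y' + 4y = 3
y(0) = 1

General solution: y = 3/4 + Ce^(-4x)
Applying y(0) = 1: C = 1 - 3/4 = 1/4
Particular solution: y = 3/4 + (1/4)e^(-4x)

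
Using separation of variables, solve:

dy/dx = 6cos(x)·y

Separating variables and integrating:
ln|y| = 6sin(x) + C

General solution: y = Ce^(6sin(x))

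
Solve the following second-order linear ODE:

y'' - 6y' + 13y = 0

Characteristic equation: r² - 6r + 13 = 0
Roots: r = 3 ± 2i (complex conjugates)
General solution: y = e^(3x)(C₁cos(2x) + C₂sin(2x))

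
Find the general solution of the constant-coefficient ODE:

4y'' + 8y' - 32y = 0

Characteristic equation: 4r² + 8r - 32 = 0
Divide by 4: r² + 2r - 8 = 0
Roots: r = 2, -4 (distinct real)
General solution: y = C₁e^(2x) + C₂e^(-4x)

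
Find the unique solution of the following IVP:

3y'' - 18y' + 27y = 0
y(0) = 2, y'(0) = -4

General solution: y = (C₁ + C₂x)e^(3x)
Repeated root r = 3
Applying ICs: C₁ = 2, C₂ = -10
Particular solution: y = (2 - 10x)e^(3x)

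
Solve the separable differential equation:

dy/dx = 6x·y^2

Separating variables and integrating:
-1/y = 3x^2 + C

General solution: y^-1 = -3x^2 + C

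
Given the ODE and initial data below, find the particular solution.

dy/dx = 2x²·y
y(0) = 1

General solution: y = Ce^(2x³/3)
Applying IC y(0) = 1:
Particular solution: y = e^(2x³/3)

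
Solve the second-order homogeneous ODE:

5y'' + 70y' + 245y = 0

Characteristic equation: 5r² + 70r + 245 = 0
Divide by 5: r² + 14r + 49 = 0
Factored: (r + 7)² = 0
Repeated root: r = -7
General solution: y = (C₁ + C₂x)e^(-7x)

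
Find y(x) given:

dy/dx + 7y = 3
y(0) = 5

General solution: y = 3/7 + Ce^(-7x)
Applying y(0) = 5: C = 5 - 3/7 = 32/7
Particular solution: y = 3/7 + (32/7)e^(-7x)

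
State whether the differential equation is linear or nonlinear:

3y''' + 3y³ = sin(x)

Nonlinear (y³ term)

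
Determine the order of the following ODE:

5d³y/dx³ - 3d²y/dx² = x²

The order is 3 (highest derivative is of order 3).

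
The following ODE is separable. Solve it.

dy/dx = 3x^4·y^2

Separating variables and integrating:
-1/y = 3x^5/5 + C

General solution: y^-1 = (-3/5)x^5 + C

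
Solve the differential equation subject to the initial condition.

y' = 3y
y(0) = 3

General solution: y = Ce^(3x)
Applying IC y(0) = 3:
Particular solution: y = 3e^(3x)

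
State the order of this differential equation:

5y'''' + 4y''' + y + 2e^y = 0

The order is 4 (highest derivative is of order 4).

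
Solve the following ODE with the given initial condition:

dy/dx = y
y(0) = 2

General solution: y = Ce^x
Applying IC y(0) = 2:
Particular solution: y = 2e^x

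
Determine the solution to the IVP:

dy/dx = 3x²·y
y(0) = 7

General solution: y = Ce^(x³)
Applying IC y(0) = 7:
Particular solution: y = 7e^(x³)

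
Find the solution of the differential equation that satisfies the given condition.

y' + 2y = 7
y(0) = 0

General solution: y = 7/2 + Ce^(-2x)
Applying y(0) = 0: C = 0 - 7/2 = -7/2
Particular solution: y = 7/2 - (7/2)e^(-2x)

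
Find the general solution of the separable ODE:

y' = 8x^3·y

Separating variables and integrating:
ln|y| = 2x^4 + C

General solution: y = Ce^(2x^4)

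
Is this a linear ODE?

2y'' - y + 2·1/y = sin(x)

No. Nonlinear (1/y term)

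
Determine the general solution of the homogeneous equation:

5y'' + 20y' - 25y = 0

Characteristic equation: 5r² + 20r - 25 = 0
Divide by 5: r² + 4r - 5 = 0
Roots: r = 1, -5 (distinct real)
General solution: y = C₁e^x + C₂e^(-5x)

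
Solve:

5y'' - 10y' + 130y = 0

Characteristic equation: 5r² - 10r + 130 = 0
Divide by 5: r² - 2r + 26 = 0
Roots: r = 1 ± 5i (complex conjugates)
General solution: y = e^x(C₁cos(5x) + C₂sin(5x))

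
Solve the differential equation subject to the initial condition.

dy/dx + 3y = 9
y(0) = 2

General solution: y = 3 + Ce^(-3x)
Applying y(0) = 2: C = 2 - 3 = -1
Particular solution: y = 3 - e^(-3x)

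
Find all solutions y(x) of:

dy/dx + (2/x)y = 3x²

Using integrating factor method:

General solution: y = (3/5)x^3 + Cx^(-2)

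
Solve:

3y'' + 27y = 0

Characteristic equation: 3r² + 27 = 0
Divide by 3: r² + 9 = 0
Roots: r = ±3i (complex conjugates)
General solution: y = C₁cos(3x) + C₂sin(3x)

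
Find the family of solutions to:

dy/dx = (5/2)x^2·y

Separating variables and integrating:
ln|y| = 5x^3/6 + C

General solution: y = Ce^(5x^3/6)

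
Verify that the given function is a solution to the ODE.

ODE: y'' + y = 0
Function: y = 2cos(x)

Verification:
y'' = -2cos(x)
y'' + y = 0 ✓

Yes, it is a solution.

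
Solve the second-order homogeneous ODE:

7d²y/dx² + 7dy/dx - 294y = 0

Characteristic equation: 7r² + 7r - 294 = 0
Divide by 7: r² + r - 42 = 0
Roots: r = 6, -7 (distinct real)
General solution: y = C₁e^(6x) + C₂e^(-7x)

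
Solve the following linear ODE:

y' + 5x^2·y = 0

Using integrating factor method:

General solution: y = Ce^(-5x^3/3)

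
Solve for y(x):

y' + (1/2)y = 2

Using integrating factor method:

General solution: y = 4 + Ce^(-x/2)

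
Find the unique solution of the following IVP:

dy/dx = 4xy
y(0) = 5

General solution: y = Ce^(2x²)
Applying IC y(0) = 5:
Particular solution: y = 5e^(2x²)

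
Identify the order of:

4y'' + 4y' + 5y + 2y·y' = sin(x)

The order is 2 (highest derivative is of order 2).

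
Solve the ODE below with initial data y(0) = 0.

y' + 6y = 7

General solution: y = 7/6 + Ce^(-6x)
Applying y(0) = 0: C = 0 - 7/6 = -7/6
Particular solution: y = 7/6 - (7/6)e^(-6x)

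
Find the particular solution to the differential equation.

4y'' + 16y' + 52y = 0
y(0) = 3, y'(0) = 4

General solution: y = e^(-2x)(C₁cos(3x) + C₂sin(3x))
Complex roots r = -2 ± 3i
Applying ICs: C₁ = 3, C₂ = 10/3
Particular solution: y = e^(-2x)(3cos(3x) + (10/3)sin(3x))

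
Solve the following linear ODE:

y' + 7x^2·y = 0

Using integrating factor method:

General solution: y = Ce^(-7x^3/3)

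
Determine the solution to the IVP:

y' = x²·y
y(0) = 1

General solution: y = Ce^(x³/3)
Applying IC y(0) = 1:
Particular solution: y = e^(x³/3)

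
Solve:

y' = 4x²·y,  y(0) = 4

General solution: y = Ce^(4x³/3)
Applying IC y(0) = 4:
Particular solution: y = 4e^(4x³/3)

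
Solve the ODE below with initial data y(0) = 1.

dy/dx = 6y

General solution: y = Ce^(6x)
Applying IC y(0) = 1:
Particular solution: y = e^(6x)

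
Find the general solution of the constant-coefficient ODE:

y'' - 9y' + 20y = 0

Characteristic equation: r² - 9r + 20 = 0
Roots: r = 4, 5 (distinct real)
General solution: y = C₁e^(4x) + C₂e^(5x)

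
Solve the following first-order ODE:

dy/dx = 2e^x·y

Separating variables and integrating:
ln|y| = 2e^x + C

General solution: y = Ce^(2e^x)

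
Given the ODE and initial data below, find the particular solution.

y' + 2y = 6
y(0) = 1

General solution: y = 3 + Ce^(-2x)
Applying y(0) = 1: C = 1 - 3 = -2
Particular solution: y = 3 - 2e^(-2x)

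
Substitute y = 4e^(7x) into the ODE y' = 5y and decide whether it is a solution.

Verification:
y = 4e^(7x)
y' = 28e^(7x)
But 5y = 20e^(7x)
y' ≠ 5y — the derivative does not match

No, it is not a solution.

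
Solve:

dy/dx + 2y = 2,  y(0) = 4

General solution: y = 1 + Ce^(-2x)
Applying y(0) = 4: C = 4 - 1 = 3
Particular solution: y = 1 + 3e^(-2x)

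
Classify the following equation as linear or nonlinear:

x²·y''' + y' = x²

Linear (y and its derivatives appear to the first power only, no products of y terms)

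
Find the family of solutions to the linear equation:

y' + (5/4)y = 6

Using integrating factor method:

General solution: y = 24/5 + Ce^(-5x/4)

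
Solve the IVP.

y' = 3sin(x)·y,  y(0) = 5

General solution: y = Ce^(-3cos(x))
Applying IC y(0) = 5:
Particular solution: y = 5e^(3(1-cos(x)))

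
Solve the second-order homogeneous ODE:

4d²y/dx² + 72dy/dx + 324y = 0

Characteristic equation: 4r² + 72r + 324 = 0
Divide by 4: r² + 18r + 81 = 0
Factored: (r + 9)² = 0
Repeated root: r = -9
General solution: y = (C₁ + C₂x)e^(-9x)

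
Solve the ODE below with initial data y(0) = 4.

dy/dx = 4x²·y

General solution: y = Ce^(4x³/3)
Applying IC y(0) = 4:
Particular solution: y = 4e^(4x³/3)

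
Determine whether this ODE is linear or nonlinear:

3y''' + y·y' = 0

Nonlinear (product y·y')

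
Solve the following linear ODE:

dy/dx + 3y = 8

Using integrating factor method:

General solution: y = 8/3 + Ce^(-3x)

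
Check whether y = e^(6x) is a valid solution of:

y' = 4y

Verification:
y = e^(6x)
y' = 6e^(6x)
But 4y = 4e^(6x)
y' ≠ 4y — the derivative does not match

No, it is not a solution.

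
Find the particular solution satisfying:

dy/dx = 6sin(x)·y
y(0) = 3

General solution: y = Ce^(-6cos(x))
Applying IC y(0) = 3:
Particular solution: y = 3e^(6(1-cos(x)))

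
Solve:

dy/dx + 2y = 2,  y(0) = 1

General solution: y = 1 + Ce^(-2x)
Applying y(0) = 1: C = 1 - 1 = 0
Particular solution: y = 1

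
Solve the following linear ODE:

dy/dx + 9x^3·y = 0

Using integrating factor method:

General solution: y = Ce^(-9x^4/4)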